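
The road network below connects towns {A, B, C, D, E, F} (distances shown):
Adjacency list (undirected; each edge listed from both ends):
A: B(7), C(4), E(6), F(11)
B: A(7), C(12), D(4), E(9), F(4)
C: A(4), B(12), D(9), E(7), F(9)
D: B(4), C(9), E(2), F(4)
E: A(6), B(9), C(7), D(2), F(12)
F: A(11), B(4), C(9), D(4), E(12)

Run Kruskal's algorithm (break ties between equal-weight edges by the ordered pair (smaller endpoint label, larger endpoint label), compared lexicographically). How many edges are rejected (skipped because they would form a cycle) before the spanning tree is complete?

Kruskal: consider edges lightest-first.
D—E (2): add. Components now {A} {B} {C} {D,E} {F}
A—C (4): add. Components now {A,C} {B} {D,E} {F}
B—D (4): add. Components now {A,C} {B,D,E} {F}
B—F (4): add. Components now {A,C} {B,D,E,F}
D—F (4): skip — D and F already connected.
A—E (6): add. Components now {A,B,C,D,E,F}
Edges rejected before the tree was complete: 1.

1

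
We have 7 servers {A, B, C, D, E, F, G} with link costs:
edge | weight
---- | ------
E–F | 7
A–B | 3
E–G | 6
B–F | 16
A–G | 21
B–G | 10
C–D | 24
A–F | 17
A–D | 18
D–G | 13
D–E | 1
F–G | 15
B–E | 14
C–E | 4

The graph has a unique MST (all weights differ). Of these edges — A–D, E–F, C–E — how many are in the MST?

Sort edges by weight, then run Kruskal:
D–E (1): add — endpoints in different components.
A–B (3): add — endpoints in different components.
C–E (4): add — endpoints in different components.
E–G (6): add — endpoints in different components.
E–F (7): add — endpoints in different components.
B–G (10): add — endpoints in different components.
MST edge set: {D–E, A–B, C–E, E–G, E–F, B–G}.
Of the listed edges, {E–F, C–E} are in the MST → 2.

2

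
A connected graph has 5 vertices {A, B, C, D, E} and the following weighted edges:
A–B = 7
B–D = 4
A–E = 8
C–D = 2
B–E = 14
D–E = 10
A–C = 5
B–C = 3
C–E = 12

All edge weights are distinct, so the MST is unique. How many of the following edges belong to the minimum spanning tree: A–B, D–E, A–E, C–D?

2

Sort edges by weight, then run Kruskal:
C–D (2): add — endpoints in different components.
B–C (3): add — endpoints in different components.
B–D (4): skip — B and D already connected.
A–C (5): add — endpoints in different components.
A–B (7): skip — A and B already connected.
A–E (8): add — endpoints in different components.
MST edge set: {C–D, B–C, A–C, A–E}.
Of the listed edges, {A–E, C–D} are in the MST → 2.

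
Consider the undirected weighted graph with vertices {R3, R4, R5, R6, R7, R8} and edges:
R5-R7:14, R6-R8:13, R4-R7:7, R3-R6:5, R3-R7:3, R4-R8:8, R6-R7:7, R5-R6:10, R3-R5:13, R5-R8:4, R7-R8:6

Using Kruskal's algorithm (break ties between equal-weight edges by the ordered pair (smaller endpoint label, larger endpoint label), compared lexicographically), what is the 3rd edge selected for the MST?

Kruskal: consider edges lightest-first.
R3-R7 (3): add. Components now {R5} {R6} {R8} {R3,R7} {R4}
R5-R8 (4): add. Components now {R5,R8} {R6} {R3,R7} {R4}
R3-R6 (5): add. Components now {R5,R8} {R3,R6,R7} {R4}
R7-R8 (6): add. Components now {R3,R5,R6,R7,R8} {R4}
R4-R7 (7): add. Components now {R3,R4,R5,R6,R7,R8}
The 3rd edge added is R3-R6.

R3-R6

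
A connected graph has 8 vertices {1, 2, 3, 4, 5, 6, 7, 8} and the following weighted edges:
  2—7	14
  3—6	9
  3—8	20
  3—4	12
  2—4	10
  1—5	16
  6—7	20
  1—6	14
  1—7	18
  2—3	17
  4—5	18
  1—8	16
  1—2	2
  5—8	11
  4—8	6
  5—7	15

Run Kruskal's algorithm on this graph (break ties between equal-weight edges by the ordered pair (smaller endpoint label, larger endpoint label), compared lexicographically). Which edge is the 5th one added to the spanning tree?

Sort edges by weight, then run Kruskal:
1—2 (2): add — endpoints in different components.
4—8 (6): add — endpoints in different components.
3—6 (9): add — endpoints in different components.
2—4 (10): add — endpoints in different components.
5—8 (11): add — endpoints in different components.
3—4 (12): add — endpoints in different components.
1—6 (14): skip — 1 and 6 already connected.
2—7 (14): add — endpoints in different components.
The 5th edge added is 5—8.

5-8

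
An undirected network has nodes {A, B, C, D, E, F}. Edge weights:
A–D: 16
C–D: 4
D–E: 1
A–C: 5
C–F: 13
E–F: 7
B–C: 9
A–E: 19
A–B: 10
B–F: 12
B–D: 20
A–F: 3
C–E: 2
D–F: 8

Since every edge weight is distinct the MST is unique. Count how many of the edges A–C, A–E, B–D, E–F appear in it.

Kruskal's algorithm — process edges by increasing weight (ties by edge label):
D–E (1): add. Components now {A} {B} {C} {D,E} {F}
C–E (2): add. Components now {A} {B} {C,D,E} {F}
A–F (3): add. Components now {A,F} {B} {C,D,E}
C–D (4): skip — C and D already connected.
A–C (5): add. Components now {A,C,D,E,F} {B}
E–F (7): skip — E and F already connected.
D–F (8): skip — D and F already connected.
B–C (9): add. Components now {A,B,C,D,E,F}
MST edge set: {D–E, C–E, A–F, A–C, B–C}.
Of the listed edges, {A–C} are in the MST → 1.

1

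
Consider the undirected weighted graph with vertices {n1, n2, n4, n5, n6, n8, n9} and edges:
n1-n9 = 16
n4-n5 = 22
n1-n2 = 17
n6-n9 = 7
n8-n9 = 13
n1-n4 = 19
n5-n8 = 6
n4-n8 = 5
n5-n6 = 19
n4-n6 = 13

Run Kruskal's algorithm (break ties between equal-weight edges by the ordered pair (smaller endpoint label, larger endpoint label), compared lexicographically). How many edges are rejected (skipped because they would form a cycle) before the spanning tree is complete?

Sort edges by weight, then run Kruskal:
n4-n8 (5): add — endpoints in different components.
n5-n8 (6): add — endpoints in different components.
n6-n9 (7): add — endpoints in different components.
n4-n6 (13): add — endpoints in different components.
n8-n9 (13): skip — n8 and n9 already connected.
n1-n9 (16): add — endpoints in different components.
n1-n2 (17): add — endpoints in different components.
Edges rejected before the tree was complete: 1.

1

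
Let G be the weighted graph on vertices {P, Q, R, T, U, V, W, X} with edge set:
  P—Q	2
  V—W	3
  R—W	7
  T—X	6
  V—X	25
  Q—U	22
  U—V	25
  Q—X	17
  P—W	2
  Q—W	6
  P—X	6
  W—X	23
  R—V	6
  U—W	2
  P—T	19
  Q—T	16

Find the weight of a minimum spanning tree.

27

Kruskal's algorithm — process edges by increasing weight (ties by edge label):
P—Q (2): add — endpoints in different components.
P—W (2): add — endpoints in different components.
U—W (2): add — endpoints in different components.
V—W (3): add — endpoints in different components.
P—X (6): add — endpoints in different components.
Q—W (6): skip — Q and W already connected.
R—V (6): add — endpoints in different components.
T—X (6): add — endpoints in different components.
MST edges: P—Q, P—W, U—W, V—W, P—X, R—V, T—X; total weight 2+2+2+3+6+6+6 = 27.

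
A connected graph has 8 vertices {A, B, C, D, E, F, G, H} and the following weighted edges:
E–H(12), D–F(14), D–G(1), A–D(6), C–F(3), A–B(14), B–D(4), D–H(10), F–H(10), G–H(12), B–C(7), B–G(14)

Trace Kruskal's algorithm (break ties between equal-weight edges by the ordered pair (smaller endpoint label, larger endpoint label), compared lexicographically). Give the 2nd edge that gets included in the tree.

Sort edges by weight, then run Kruskal:
D–G (1): add — endpoints in different components.
C–F (3): add — endpoints in different components.
B–D (4): add — endpoints in different components.
A–D (6): add — endpoints in different components.
B–C (7): add — endpoints in different components.
D–H (10): add — endpoints in different components.
F–H (10): skip — F and H already connected.
E–H (12): add — endpoints in different components.
The 2nd edge added is C–F.

C-F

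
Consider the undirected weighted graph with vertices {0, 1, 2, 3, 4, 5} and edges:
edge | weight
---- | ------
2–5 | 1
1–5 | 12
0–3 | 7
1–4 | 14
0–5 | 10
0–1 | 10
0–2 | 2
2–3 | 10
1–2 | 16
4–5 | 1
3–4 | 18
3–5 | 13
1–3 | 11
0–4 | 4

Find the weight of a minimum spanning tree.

Kruskal's algorithm — process edges by increasing weight (ties by edge label):
2–5 (1): add. Components now {0} {1} {2,5} {3} {4}
4–5 (1): add. Components now {0} {1} {2,4,5} {3}
0–2 (2): add. Components now {0,2,4,5} {1} {3}
0–4 (4): skip — 0 and 4 already connected.
0–3 (7): add. Components now {0,2,3,4,5} {1}
0–1 (10): add. Components now {0,1,2,3,4,5}
MST edges: 2–5, 4–5, 0–2, 0–3, 0–1; total weight 1+1+2+7+10 = 21.

21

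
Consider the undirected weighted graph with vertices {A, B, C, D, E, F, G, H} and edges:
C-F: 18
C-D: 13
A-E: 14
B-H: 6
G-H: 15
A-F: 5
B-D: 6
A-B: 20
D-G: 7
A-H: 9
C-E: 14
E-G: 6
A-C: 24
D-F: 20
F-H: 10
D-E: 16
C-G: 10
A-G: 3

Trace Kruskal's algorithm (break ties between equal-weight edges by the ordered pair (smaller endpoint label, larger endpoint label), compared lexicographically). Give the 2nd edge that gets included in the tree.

A-F

Kruskal: consider edges lightest-first.
A-G (3): add — endpoints in different components.
A-F (5): add — endpoints in different components.
B-D (6): add — endpoints in different components.
B-H (6): add — endpoints in different components.
E-G (6): add — endpoints in different components.
D-G (7): add — endpoints in different components.
A-H (9): skip — A and H already connected.
C-G (10): add — endpoints in different components.
The 2nd edge added is A-F.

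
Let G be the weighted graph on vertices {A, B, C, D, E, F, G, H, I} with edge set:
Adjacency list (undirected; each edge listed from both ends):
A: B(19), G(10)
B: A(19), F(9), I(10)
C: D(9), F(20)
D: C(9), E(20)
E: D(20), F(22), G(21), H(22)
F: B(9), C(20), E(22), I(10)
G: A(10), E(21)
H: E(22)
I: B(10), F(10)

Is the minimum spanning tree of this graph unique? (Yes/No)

Sort edges by weight, then run Kruskal:
B-F (9): add — endpoints in different components.
C-D (9): add — endpoints in different components.
A-G (10): add — endpoints in different components.
B-I (10): add — endpoints in different components.
F-I (10): skip — F and I already connected.
A-B (19): add — endpoints in different components.
C-F (20): add — endpoints in different components.
D-E (20): add — endpoints in different components.
E-G (21): skip — E and G already connected.
E-F (22): skip — E and F already connected.
E-H (22): add — endpoints in different components.
Non-tree edge F-I has weight 10, equal to the heaviest edge on its tree cycle — swapping gives another MST of the same weight. Not unique.

No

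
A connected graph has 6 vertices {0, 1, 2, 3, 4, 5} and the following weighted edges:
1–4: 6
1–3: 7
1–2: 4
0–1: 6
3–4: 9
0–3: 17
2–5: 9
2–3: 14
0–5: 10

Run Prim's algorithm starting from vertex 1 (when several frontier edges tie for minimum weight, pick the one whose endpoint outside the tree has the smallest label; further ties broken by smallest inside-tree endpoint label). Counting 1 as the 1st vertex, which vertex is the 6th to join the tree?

5

Prim, starting at 1.
Step 1: frontier [1–2 4, 0–1 6, 1–4 6, 1–3 7] → take 1–2 (4); add 2.
Step 2: frontier [0–1 6, 1–4 6, 1–3 7, 2–5 9, 2–3 14] → take 0–1 (6); add 0.
Step 3: frontier [0–5 10, 0–3 17, 1–4 6, 1–3 7, 2–5 9, 2–3 14] → take 1–4 (6); add 4.
Step 4: frontier [0–5 10, 0–3 17, 1–3 7, 2–5 9, 2–3 14, 3–4 9] → take 1–3 (7); add 3.
Step 5: frontier [0–5 10, 2–5 9] → take 2–5 (9); add 5.
Vertex order: 1, 2, 0, 4, 3, 5. The 6th vertex is 5.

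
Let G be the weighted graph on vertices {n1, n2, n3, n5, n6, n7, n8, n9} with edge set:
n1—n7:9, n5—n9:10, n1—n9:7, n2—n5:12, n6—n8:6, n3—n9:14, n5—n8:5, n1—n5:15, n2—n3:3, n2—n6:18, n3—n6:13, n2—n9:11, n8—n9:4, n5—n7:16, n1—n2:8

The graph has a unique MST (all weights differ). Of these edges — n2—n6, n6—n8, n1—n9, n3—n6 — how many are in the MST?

2

Kruskal: consider edges lightest-first.
n2—n3 (3): add — endpoints in different components.
n8—n9 (4): add — endpoints in different components.
n5—n8 (5): add — endpoints in different components.
n6—n8 (6): add — endpoints in different components.
n1—n9 (7): add — endpoints in different components.
n1—n2 (8): add — endpoints in different components.
n1—n7 (9): add — endpoints in different components.
MST edge set: {n2—n3, n8—n9, n5—n8, n6—n8, n1—n9, n1—n2, n1—n7}.
Of the listed edges, {n6—n8, n1—n9} are in the MST → 2.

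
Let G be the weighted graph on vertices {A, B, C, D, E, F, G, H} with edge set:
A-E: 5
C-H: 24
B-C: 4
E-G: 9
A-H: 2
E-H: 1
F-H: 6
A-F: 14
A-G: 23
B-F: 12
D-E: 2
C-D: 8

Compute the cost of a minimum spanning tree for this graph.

32

Grow the tree from F using Prim:
Step 1: frontier [F-H 6, B-F 12, A-F 14] → take F-H (6); add H.
Step 2: frontier [B-F 12, A-F 14, E-H 1, A-H 2, C-H 24] → take E-H (1); add E.
Step 3: frontier [D-E 2, A-E 5, E-G 9, B-F 12, A-F 14, A-H 2, C-H 24] → take A-H (2); add A.
Step 4: frontier [A-G 23, D-E 2, E-G 9, B-F 12, C-H 24] → take D-E (2); add D.
Step 5: frontier [A-G 23, C-D 8, E-G 9, B-F 12, C-H 24] → take C-D (8); add C.
Step 6: frontier [A-G 23, B-C 4, E-G 9, B-F 12] → take B-C (4); add B.
Step 7: frontier [A-G 23, E-G 9] → take E-G (9); add G.
MST edges: F-H, E-H, A-H, D-E, C-D, B-C, E-G; total weight 6+1+2+2+8+4+9 = 32.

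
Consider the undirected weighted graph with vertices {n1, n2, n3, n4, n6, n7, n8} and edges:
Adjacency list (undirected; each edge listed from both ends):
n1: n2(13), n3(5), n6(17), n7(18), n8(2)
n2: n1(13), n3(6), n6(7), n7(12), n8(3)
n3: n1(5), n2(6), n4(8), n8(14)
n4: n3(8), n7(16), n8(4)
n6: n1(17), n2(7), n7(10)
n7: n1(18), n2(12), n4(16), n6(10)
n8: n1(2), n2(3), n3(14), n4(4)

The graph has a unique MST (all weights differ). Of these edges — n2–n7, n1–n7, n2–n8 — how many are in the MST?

Kruskal's algorithm — process edges by increasing weight (ties by edge label):
n1–n8 (2): add. Components now {n6} {n4} {n2} {n7} {n1,n8} {n3}
n2–n8 (3): add. Components now {n6} {n4} {n1,n2,n8} {n7} {n3}
n4–n8 (4): add. Components now {n6} {n1,n2,n4,n8} {n7} {n3}
n1–n3 (5): add. Components now {n6} {n1,n2,n3,n4,n8} {n7}
n2–n3 (6): skip — n2 and n3 already connected.
n2–n6 (7): add. Components now {n1,n2,n3,n4,n6,n8} {n7}
n3–n4 (8): skip — n4 and n3 already connected.
n6–n7 (10): add. Components now {n1,n2,n3,n4,n6,n7,n8}
MST edge set: {n1–n8, n2–n8, n4–n8, n1–n3, n2–n6, n6–n7}.
Of the listed edges, {n2–n8} are in the MST → 1.

1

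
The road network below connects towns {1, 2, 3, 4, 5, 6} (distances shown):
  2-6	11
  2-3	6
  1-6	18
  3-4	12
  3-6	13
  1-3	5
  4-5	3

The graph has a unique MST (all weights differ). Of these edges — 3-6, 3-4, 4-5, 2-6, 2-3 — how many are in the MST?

Sort edges by weight, then run Kruskal:
4-5 (3): add. Components now {1} {2} {3} {4,5} {6}
1-3 (5): add. Components now {1,3} {2} {4,5} {6}
2-3 (6): add. Components now {1,2,3} {4,5} {6}
2-6 (11): add. Components now {1,2,3,6} {4,5}
3-4 (12): add. Components now {1,2,3,4,5,6}
MST edge set: {4-5, 1-3, 2-3, 2-6, 3-4}.
Of the listed edges, {3-4, 4-5, 2-6, 2-3} are in the MST → 4.

4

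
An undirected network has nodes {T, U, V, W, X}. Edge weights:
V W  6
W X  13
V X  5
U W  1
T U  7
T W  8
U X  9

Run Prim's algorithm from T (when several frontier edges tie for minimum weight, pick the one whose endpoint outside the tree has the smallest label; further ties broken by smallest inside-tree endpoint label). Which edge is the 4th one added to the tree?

Prim, starting at T.
Step 1: frontier [T U 7, T W 8] → take T U (7); add U.
Step 2: frontier [T W 8, U W 1, U X 9] → take U W (1); add W.
Step 3: frontier [U X 9, V W 6, W X 13] → take V W (6); add V.
Step 4: frontier [U X 9, V X 5, W X 13] → take V X (5); add X.
The 4th edge added is V X.

V-X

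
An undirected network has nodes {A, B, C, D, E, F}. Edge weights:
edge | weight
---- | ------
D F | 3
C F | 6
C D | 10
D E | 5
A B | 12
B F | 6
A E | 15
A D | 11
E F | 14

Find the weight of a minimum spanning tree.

31

Kruskal: consider edges lightest-first.
D F (3): add — endpoints in different components.
D E (5): add — endpoints in different components.
B F (6): add — endpoints in different components.
C F (6): add — endpoints in different components.
C D (10): skip — C and D already connected.
A D (11): add — endpoints in different components.
MST edges: D F, D E, B F, C F, A D; total weight 3+5+6+6+11 = 31.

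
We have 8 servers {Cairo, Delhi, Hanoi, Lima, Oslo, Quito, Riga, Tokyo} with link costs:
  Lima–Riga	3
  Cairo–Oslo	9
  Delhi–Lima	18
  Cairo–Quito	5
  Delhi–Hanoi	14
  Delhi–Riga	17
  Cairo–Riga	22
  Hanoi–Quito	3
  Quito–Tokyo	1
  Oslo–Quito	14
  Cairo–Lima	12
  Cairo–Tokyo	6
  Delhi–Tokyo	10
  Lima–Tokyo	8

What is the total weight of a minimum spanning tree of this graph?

39

Sort edges by weight, then run Kruskal:
Quito–Tokyo (1): add — endpoints in different components.
Hanoi–Quito (3): add — endpoints in different components.
Lima–Riga (3): add — endpoints in different components.
Cairo–Quito (5): add — endpoints in different components.
Cairo–Tokyo (6): skip — Cairo and Tokyo already connected.
Lima–Tokyo (8): add — endpoints in different components.
Cairo–Oslo (9): add — endpoints in different components.
Delhi–Tokyo (10): add — endpoints in different components.
MST edges: Quito–Tokyo, Hanoi–Quito, Lima–Riga, Cairo–Quito, Lima–Tokyo, Cairo–Oslo, Delhi–Tokyo; total weight 1+3+3+5+8+9+10 = 39.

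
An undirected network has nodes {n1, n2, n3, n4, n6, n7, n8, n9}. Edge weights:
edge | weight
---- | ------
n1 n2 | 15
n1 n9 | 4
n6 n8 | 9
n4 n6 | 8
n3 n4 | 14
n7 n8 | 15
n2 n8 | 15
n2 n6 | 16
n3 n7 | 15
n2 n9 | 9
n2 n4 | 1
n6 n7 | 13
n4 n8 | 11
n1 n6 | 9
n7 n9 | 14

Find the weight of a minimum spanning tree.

58

Sort edges by weight, then run Kruskal:
n2 n4 (1): add — endpoints in different components.
n1 n9 (4): add — endpoints in different components.
n4 n6 (8): add — endpoints in different components.
n1 n6 (9): add — endpoints in different components.
n2 n9 (9): skip — n9 and n2 already connected.
n6 n8 (9): add — endpoints in different components.
n4 n8 (11): skip — n4 and n8 already connected.
n6 n7 (13): add — endpoints in different components.
n3 n4 (14): add — endpoints in different components.
MST edges: n2 n4, n1 n9, n4 n6, n1 n6, n6 n8, n6 n7, n3 n4; total weight 1+4+8+9+9+13+14 = 58.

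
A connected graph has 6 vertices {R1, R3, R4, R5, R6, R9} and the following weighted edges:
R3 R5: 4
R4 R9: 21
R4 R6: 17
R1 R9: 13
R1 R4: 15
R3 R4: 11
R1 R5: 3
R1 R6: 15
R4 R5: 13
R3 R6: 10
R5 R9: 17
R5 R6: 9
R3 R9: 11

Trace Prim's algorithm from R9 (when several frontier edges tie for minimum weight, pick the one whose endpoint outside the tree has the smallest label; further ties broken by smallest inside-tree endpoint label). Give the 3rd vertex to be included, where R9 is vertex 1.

R5

Grow the tree from R9 using Prim:
Step 1: frontier [R3 R9 11, R1 R9 13, R5 R9 17, R4 R9 21] → take R3 R9 (11); add R3.
Step 2: frontier [R3 R5 4, R3 R6 10, R3 R4 11, R1 R9 13, R5 R9 17, R4 R9 21] → take R3 R5 (4); add R5.
Step 3: frontier [R3 R6 10, R3 R4 11, R1 R5 3, R5 R6 9, R4 R5 13, R1 R9 13, R4 R9 21] → take R1 R5 (3); add R1.
Step 4: frontier [R1 R4 15, R1 R6 15, R3 R6 10, R3 R4 11, R5 R6 9, R4 R5 13, R4 R9 21] → take R5 R6 (9); add R6.
Step 5: frontier [R1 R4 15, R3 R4 11, R4 R5 13, R4 R6 17, R4 R9 21] → take R3 R4 (11); add R4.
Vertex order: R9, R3, R5, R1, R6, R4. The 3rd vertex is R5.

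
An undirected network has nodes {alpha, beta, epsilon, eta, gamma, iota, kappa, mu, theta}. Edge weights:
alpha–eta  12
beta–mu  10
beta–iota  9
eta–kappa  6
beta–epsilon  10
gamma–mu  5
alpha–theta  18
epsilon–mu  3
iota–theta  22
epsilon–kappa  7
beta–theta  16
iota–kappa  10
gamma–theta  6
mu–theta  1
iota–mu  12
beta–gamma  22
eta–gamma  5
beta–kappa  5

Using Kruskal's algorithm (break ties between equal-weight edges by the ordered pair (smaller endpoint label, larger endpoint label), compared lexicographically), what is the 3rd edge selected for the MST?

beta-kappa

Kruskal: consider edges lightest-first.
mu–theta (1): add — endpoints in different components.
epsilon–mu (3): add — endpoints in different components.
beta–kappa (5): add — endpoints in different components.
eta–gamma (5): add — endpoints in different components.
gamma–mu (5): add — endpoints in different components.
eta–kappa (6): add — endpoints in different components.
gamma–theta (6): skip — gamma and theta already connected.
epsilon–kappa (7): skip — epsilon and kappa already connected.
beta–iota (9): add — endpoints in different components.
beta–epsilon (10): skip — epsilon and beta already connected.
beta–mu (10): skip — beta and mu already connected.
iota–kappa (10): skip — iota and kappa already connected.
alpha–eta (12): add — endpoints in different components.
The 3rd edge added is beta–kappa.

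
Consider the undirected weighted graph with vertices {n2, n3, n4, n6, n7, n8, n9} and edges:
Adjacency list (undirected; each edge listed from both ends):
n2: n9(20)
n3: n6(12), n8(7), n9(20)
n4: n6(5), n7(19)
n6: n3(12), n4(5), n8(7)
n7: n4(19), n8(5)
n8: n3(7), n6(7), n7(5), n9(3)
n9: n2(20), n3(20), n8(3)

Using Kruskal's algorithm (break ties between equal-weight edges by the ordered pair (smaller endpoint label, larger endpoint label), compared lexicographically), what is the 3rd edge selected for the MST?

n7-n8

Kruskal: consider edges lightest-first.
n8—n9 (3): add. Components now {n2} {n4} {n8,n9} {n7} {n3} {n6}
n4—n6 (5): add. Components now {n2} {n4,n6} {n8,n9} {n7} {n3}
n7—n8 (5): add. Components now {n2} {n4,n6} {n7,n8,n9} {n3}
n3—n8 (7): add. Components now {n2} {n4,n6} {n3,n7,n8,n9}
n6—n8 (7): add. Components now {n2} {n3,n4,n6,n7,n8,n9}
n3—n6 (12): skip — n3 and n6 already connected.
n4—n7 (19): skip — n4 and n7 already connected.
n2—n9 (20): add. Components now {n2,n3,n4,n6,n7,n8,n9}
The 3rd edge added is n7—n8.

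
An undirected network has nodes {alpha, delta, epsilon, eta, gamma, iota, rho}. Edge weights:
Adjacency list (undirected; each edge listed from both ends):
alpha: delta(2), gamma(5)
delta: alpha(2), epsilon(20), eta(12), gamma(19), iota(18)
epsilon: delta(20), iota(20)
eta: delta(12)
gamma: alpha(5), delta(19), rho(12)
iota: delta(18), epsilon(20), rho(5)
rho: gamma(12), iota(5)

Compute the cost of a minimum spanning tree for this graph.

Kruskal: consider edges lightest-first.
alpha–delta (2): add. Components now {rho} {alpha,delta} {gamma} {eta} {iota} {epsilon}
alpha–gamma (5): add. Components now {rho} {alpha,delta,gamma} {eta} {iota} {epsilon}
iota–rho (5): add. Components now {iota,rho} {alpha,delta,gamma} {eta} {epsilon}
delta–eta (12): add. Components now {iota,rho} {alpha,delta,eta,gamma} {epsilon}
gamma–rho (12): add. Components now {alpha,delta,eta,gamma,iota,rho} {epsilon}
delta–iota (18): skip — delta and iota already connected.
delta–gamma (19): skip — delta and gamma already connected.
delta–epsilon (20): add. Components now {alpha,delta,epsilon,eta,gamma,iota,rho}
MST edges: alpha–delta, alpha–gamma, iota–rho, delta–eta, gamma–rho, delta–epsilon; total weight 2+5+5+12+12+20 = 56.

56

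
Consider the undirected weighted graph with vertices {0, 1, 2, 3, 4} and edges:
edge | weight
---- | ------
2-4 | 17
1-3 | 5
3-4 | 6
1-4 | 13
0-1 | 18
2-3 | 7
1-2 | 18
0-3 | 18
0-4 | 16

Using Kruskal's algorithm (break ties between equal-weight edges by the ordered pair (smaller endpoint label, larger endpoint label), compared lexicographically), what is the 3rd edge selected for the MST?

Kruskal's algorithm — process edges by increasing weight (ties by edge label):
1-3 (5): add — endpoints in different components.
3-4 (6): add — endpoints in different components.
2-3 (7): add — endpoints in different components.
1-4 (13): skip — 1 and 4 already connected.
0-4 (16): add — endpoints in different components.
The 3rd edge added is 2-3.

2-3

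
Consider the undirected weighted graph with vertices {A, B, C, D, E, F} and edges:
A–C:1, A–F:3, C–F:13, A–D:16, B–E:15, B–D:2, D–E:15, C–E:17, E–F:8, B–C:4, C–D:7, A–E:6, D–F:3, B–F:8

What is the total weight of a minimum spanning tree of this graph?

Prim's algorithm from F:
Step 1: frontier [A–F 3, D–F 3, B–F 8, E–F 8, C–F 13] → take A–F (3); add A.
Step 2: frontier [A–C 1, A–E 6, A–D 16, D–F 3, B–F 8, E–F 8, C–F 13] → take A–C (1); add C.
Step 3: frontier [A–E 6, A–D 16, B–C 4, C–D 7, C–E 17, D–F 3, B–F 8, E–F 8] → take D–F (3); add D.
Step 4: frontier [A–E 6, B–C 4, C–E 17, B–D 2, D–E 15, B–F 8, E–F 8] → take B–D (2); add B.
Step 5: frontier [A–E 6, B–E 15, C–E 17, D–E 15, E–F 8] → take A–E (6); add E.
MST edges: A–F, A–C, D–F, B–D, A–E; total weight 3+1+3+2+6 = 15.

15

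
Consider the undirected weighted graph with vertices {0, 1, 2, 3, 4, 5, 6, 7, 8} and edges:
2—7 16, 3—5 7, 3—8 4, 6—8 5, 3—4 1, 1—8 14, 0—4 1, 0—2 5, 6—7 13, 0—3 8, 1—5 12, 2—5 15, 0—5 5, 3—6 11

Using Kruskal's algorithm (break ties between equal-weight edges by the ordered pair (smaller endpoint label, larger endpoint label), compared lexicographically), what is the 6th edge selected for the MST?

6-8

Kruskal's algorithm — process edges by increasing weight (ties by edge label):
0—4 (1): add — endpoints in different components.
3—4 (1): add — endpoints in different components.
3—8 (4): add — endpoints in different components.
0—2 (5): add — endpoints in different components.
0—5 (5): add — endpoints in different components.
6—8 (5): add — endpoints in different components.
3—5 (7): skip — 3 and 5 already connected.
0—3 (8): skip — 0 and 3 already connected.
3—6 (11): skip — 3 and 6 already connected.
1—5 (12): add — endpoints in different components.
6—7 (13): add — endpoints in different components.
The 6th edge added is 6—8.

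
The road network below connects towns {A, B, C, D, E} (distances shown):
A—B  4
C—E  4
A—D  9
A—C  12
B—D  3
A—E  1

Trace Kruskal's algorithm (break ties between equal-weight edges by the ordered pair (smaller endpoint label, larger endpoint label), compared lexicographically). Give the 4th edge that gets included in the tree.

C-E

Kruskal: consider edges lightest-first.
A—E (1): add — endpoints in different components.
B—D (3): add — endpoints in different components.
A—B (4): add — endpoints in different components.
C—E (4): add — endpoints in different components.
The 4th edge added is C—E.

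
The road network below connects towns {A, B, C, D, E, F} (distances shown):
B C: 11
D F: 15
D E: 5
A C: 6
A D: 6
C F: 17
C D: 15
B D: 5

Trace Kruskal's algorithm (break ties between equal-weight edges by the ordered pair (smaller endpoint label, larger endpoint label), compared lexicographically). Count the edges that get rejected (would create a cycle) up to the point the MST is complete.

Kruskal: consider edges lightest-first.
B D (5): add. Components now {A} {B,D} {C} {E} {F}
D E (5): add. Components now {A} {B,D,E} {C} {F}
A C (6): add. Components now {A,C} {B,D,E} {F}
A D (6): add. Components now {A,B,C,D,E} {F}
B C (11): skip — B and C already connected.
C D (15): skip — C and D already connected.
D F (15): add. Components now {A,B,C,D,E,F}
Edges rejected before the tree was complete: 2.

2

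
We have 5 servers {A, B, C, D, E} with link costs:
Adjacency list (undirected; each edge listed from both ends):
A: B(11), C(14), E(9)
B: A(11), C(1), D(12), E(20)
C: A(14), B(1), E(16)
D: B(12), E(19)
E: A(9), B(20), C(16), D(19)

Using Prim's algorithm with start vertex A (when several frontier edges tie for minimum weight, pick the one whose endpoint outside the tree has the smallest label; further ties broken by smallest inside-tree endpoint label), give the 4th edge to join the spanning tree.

B-D

Grow the tree from A using Prim:
Step 1: frontier [A–E 9, A–B 11, A–C 14] → take A–E (9); add E.
Step 2: frontier [A–B 11, A–C 14, C–E 16, D–E 19, B–E 20] → take A–B (11); add B.
Step 3: frontier [A–C 14, B–C 1, B–D 12, C–E 16, D–E 19] → take B–C (1); add C.
Step 4: frontier [B–D 12, D–E 19] → take B–D (12); add D.
The 4th edge added is B–D.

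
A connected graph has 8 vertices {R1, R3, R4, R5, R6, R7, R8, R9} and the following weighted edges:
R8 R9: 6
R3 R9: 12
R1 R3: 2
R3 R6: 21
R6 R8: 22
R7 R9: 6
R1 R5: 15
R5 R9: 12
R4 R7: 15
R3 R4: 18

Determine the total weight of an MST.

74

Kruskal's algorithm — process edges by increasing weight (ties by edge label):
R1 R3 (2): add — endpoints in different components.
R7 R9 (6): add — endpoints in different components.
R8 R9 (6): add — endpoints in different components.
R3 R9 (12): add — endpoints in different components.
R5 R9 (12): add — endpoints in different components.
R1 R5 (15): skip — R1 and R5 already connected.
R4 R7 (15): add — endpoints in different components.
R3 R4 (18): skip — R3 and R4 already connected.
R3 R6 (21): add — endpoints in different components.
MST edges: R1 R3, R7 R9, R8 R9, R3 R9, R5 R9, R4 R7, R3 R6; total weight 2+6+6+12+12+15+21 = 74.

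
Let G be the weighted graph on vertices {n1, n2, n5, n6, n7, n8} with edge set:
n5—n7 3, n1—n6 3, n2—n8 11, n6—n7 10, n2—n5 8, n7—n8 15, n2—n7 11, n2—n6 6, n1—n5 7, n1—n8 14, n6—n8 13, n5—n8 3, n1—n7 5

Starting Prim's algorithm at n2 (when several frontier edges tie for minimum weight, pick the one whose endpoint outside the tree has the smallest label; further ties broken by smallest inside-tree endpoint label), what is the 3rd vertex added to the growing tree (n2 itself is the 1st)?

Grow the tree from n2 using Prim:
Step 1: cheapest edge leaving the tree is n2—n6 (6); add n6.
Step 2: cheapest edge leaving the tree is n1—n6 (3); add n1.
Step 3: cheapest edge leaving the tree is n1—n7 (5); add n7.
Step 4: cheapest edge leaving the tree is n5—n7 (3); add n5.
Step 5: cheapest edge leaving the tree is n5—n8 (3); add n8.
Vertex order: n2, n6, n1, n7, n5, n8. The 3rd vertex is n1.

n1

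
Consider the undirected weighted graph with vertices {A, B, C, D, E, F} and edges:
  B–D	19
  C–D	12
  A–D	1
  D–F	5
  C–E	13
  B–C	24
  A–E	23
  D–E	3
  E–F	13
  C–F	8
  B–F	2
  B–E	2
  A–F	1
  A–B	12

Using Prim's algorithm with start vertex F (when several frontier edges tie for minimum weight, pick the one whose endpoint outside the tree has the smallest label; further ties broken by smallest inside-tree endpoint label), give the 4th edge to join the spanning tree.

B-E

Prim, starting at F.
Step 1: frontier [A–F 1, B–F 2, D–F 5, C–F 8, E–F 13] → take A–F (1); add A.
Step 2: frontier [A–D 1, A–B 12, A–E 23, B–F 2, D–F 5, C–F 8, E–F 13] → take A–D (1); add D.
Step 3: frontier [A–B 12, A–E 23, D–E 3, C–D 12, B–D 19, B–F 2, C–F 8, E–F 13] → take B–F (2); add B.
Step 4: frontier [A–E 23, B–E 2, B–C 24, D–E 3, C–D 12, C–F 8, E–F 13] → take B–E (2); add E.
Step 5: frontier [B–C 24, C–D 12, C–E 13, C–F 8] → take C–F (8); add C.
The 4th edge added is B–E.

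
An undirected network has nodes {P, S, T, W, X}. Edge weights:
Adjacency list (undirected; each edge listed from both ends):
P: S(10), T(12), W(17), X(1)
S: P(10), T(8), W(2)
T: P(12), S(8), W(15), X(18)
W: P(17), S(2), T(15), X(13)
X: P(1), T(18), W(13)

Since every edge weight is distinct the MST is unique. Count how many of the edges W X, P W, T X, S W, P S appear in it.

2

Kruskal's algorithm — process edges by increasing weight (ties by edge label):
P X (1): add — endpoints in different components.
S W (2): add — endpoints in different components.
S T (8): add — endpoints in different components.
P S (10): add — endpoints in different components.
MST edge set: {P X, S W, S T, P S}.
Of the listed edges, {S W, P S} are in the MST → 2.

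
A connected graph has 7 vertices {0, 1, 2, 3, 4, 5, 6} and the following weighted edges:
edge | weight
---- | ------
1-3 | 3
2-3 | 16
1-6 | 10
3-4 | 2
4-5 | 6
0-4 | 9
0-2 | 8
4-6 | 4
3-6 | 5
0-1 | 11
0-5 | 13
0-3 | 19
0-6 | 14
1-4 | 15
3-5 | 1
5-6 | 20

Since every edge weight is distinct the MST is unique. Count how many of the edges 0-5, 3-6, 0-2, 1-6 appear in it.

Kruskal's algorithm — process edges by increasing weight (ties by edge label):
3-5 (1): add. Components now {0} {1} {2} {3,5} {4} {6}
3-4 (2): add. Components now {0} {1} {2} {3,4,5} {6}
1-3 (3): add. Components now {0} {1,3,4,5} {2} {6}
4-6 (4): add. Components now {0} {1,3,4,5,6} {2}
3-6 (5): skip — 3 and 6 already connected.
4-5 (6): skip — 4 and 5 already connected.
0-2 (8): add. Components now {0,2} {1,3,4,5,6}
0-4 (9): add. Components now {0,1,2,3,4,5,6}
MST edge set: {3-5, 3-4, 1-3, 4-6, 0-2, 0-4}.
Of the listed edges, {0-2} are in the MST → 1.

1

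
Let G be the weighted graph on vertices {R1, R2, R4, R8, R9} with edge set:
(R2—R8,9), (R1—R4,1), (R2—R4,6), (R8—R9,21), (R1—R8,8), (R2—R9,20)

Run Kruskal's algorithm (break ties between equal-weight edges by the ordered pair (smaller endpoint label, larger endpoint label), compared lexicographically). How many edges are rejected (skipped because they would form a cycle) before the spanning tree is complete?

Kruskal's algorithm — process edges by increasing weight (ties by edge label):
R1—R4 (1): add. Components now {R1,R4} {R9} {R8} {R2}
R2—R4 (6): add. Components now {R1,R2,R4} {R9} {R8}
R1—R8 (8): add. Components now {R1,R2,R4,R8} {R9}
R2—R8 (9): skip — R8 and R2 already connected.
R2—R9 (20): add. Components now {R1,R2,R4,R8,R9}
Edges rejected before the tree was complete: 1.

1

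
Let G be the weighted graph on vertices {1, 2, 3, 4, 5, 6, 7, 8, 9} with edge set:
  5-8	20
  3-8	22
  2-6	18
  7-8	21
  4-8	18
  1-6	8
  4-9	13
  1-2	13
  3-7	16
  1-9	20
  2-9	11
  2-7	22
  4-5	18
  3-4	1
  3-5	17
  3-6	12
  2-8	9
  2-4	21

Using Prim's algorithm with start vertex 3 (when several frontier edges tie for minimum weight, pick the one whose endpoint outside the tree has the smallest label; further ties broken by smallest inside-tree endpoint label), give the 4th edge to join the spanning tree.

Prim, starting at 3.
Step 1: cheapest edge leaving the tree is 3-4 (1); add 4.
Step 2: cheapest edge leaving the tree is 3-6 (12); add 6.
Step 3: cheapest edge leaving the tree is 1-6 (8); add 1.
Step 4: cheapest edge leaving the tree is 1-2 (13); add 2.
Step 5: cheapest edge leaving the tree is 2-8 (9); add 8.
Step 6: cheapest edge leaving the tree is 2-9 (11); add 9.
Step 7: cheapest edge leaving the tree is 3-7 (16); add 7.
Step 8: cheapest edge leaving the tree is 3-5 (17); add 5.
The 4th edge added is 1-2.

1-2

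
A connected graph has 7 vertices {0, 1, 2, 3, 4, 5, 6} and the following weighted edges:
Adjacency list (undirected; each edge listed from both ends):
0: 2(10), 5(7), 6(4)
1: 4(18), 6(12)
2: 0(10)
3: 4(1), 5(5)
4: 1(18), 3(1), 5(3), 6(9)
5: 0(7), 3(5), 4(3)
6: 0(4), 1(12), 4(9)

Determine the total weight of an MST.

Sort edges by weight, then run Kruskal:
3 4 (1): add — endpoints in different components.
4 5 (3): add — endpoints in different components.
0 6 (4): add — endpoints in different components.
3 5 (5): skip — 3 and 5 already connected.
0 5 (7): add — endpoints in different components.
4 6 (9): skip — 4 and 6 already connected.
0 2 (10): add — endpoints in different components.
1 6 (12): add — endpoints in different components.
MST edges: 3 4, 4 5, 0 6, 0 5, 0 2, 1 6; total weight 1+3+4+7+10+12 = 37.

37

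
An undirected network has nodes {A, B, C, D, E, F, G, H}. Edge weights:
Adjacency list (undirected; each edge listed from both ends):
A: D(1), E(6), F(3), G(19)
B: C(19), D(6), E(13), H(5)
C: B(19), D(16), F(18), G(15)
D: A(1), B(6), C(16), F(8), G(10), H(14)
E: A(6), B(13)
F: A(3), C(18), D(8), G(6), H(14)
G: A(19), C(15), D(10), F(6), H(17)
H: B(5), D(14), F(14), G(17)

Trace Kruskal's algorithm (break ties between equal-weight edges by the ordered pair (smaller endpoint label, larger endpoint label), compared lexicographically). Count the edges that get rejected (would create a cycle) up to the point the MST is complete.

5

Kruskal: consider edges lightest-first.
A–D (1): add — endpoints in different components.
A–F (3): add — endpoints in different components.
B–H (5): add — endpoints in different components.
A–E (6): add — endpoints in different components.
B–D (6): add — endpoints in different components.
F–G (6): add — endpoints in different components.
D–F (8): skip — D and F already connected.
D–G (10): skip — D and G already connected.
B–E (13): skip — B and E already connected.
D–H (14): skip — D and H already connected.
F–H (14): skip — F and H already connected.
C–G (15): add — endpoints in different components.
Edges rejected before the tree was complete: 5.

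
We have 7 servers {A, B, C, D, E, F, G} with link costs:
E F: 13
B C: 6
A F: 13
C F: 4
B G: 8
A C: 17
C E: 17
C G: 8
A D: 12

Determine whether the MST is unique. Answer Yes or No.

Kruskal: consider edges lightest-first.
C F (4): add — endpoints in different components.
B C (6): add — endpoints in different components.
B G (8): add — endpoints in different components.
C G (8): skip — C and G already connected.
A D (12): add — endpoints in different components.
A F (13): add — endpoints in different components.
E F (13): add — endpoints in different components.
Non-tree edge C G has weight 8, equal to the heaviest edge on its tree cycle — swapping gives another MST of the same weight. Not unique.

No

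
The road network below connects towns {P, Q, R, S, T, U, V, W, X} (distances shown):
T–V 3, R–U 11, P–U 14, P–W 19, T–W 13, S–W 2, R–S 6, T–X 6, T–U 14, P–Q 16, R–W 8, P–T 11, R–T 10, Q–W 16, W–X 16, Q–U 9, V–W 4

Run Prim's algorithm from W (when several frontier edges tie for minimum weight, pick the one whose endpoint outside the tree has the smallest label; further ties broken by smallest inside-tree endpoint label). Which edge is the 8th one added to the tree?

Q-U

Prim, starting at W.
Step 1: cheapest edge leaving the tree is S–W (2); add S.
Step 2: cheapest edge leaving the tree is V–W (4); add V.
Step 3: cheapest edge leaving the tree is T–V (3); add T.
Step 4: cheapest edge leaving the tree is R–S (6); add R.
Step 5: cheapest edge leaving the tree is T–X (6); add X.
Step 6: cheapest edge leaving the tree is P–T (11); add P.
Step 7: cheapest edge leaving the tree is R–U (11); add U.
Step 8: cheapest edge leaving the tree is Q–U (9); add Q.
The 8th edge added is Q–U.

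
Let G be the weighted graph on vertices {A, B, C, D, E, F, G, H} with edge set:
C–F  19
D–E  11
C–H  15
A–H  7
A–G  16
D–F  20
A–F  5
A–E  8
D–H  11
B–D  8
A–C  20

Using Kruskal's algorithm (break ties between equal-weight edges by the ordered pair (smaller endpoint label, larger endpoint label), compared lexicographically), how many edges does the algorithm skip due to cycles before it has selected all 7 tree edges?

1

Kruskal's algorithm — process edges by increasing weight (ties by edge label):
A–F (5): add — endpoints in different components.
A–H (7): add — endpoints in different components.
A–E (8): add — endpoints in different components.
B–D (8): add — endpoints in different components.
D–E (11): add — endpoints in different components.
D–H (11): skip — D and H already connected.
C–H (15): add — endpoints in different components.
A–G (16): add — endpoints in different components.
Edges rejected before the tree was complete: 1.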